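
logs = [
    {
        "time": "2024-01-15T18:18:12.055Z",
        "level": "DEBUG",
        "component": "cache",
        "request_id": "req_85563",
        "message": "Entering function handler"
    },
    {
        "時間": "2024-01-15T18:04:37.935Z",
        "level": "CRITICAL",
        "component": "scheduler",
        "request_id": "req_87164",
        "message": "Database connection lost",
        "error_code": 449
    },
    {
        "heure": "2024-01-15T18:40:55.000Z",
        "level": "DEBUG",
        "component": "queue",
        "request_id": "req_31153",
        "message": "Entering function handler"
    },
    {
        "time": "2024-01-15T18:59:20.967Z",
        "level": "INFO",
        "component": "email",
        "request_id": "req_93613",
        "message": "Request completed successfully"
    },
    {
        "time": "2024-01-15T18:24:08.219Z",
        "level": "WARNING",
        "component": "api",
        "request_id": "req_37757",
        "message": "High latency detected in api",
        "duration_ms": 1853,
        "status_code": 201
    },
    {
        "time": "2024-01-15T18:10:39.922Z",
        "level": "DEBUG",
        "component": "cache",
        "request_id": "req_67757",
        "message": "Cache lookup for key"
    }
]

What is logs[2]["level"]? "DEBUG"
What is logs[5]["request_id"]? "req_67757"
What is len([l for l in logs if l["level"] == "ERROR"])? 0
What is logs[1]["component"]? "scheduler"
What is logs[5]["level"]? "DEBUG"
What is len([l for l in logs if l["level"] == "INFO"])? 1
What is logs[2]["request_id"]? "req_31153"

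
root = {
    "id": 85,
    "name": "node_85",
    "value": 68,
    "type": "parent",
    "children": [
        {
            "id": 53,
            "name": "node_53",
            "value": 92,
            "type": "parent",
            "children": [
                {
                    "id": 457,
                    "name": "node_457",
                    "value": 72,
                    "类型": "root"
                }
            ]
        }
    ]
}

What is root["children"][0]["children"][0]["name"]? "node_457"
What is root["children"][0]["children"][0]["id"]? 457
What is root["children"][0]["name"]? "node_53"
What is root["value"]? 68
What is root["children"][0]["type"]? "parent"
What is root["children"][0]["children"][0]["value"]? 72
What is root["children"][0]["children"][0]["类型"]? "root"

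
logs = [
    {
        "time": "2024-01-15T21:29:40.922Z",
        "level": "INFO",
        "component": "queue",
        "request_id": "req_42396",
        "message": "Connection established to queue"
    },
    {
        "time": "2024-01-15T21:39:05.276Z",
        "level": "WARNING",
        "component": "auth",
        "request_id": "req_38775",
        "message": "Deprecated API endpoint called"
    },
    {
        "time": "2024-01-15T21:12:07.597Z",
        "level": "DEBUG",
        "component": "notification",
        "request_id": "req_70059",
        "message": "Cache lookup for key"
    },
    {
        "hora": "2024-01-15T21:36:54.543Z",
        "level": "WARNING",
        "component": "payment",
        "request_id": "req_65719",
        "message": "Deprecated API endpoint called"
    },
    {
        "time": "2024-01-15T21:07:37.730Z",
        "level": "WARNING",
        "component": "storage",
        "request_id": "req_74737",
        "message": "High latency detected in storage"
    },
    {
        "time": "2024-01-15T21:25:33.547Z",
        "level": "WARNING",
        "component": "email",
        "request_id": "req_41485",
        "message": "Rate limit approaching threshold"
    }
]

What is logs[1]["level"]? "WARNING"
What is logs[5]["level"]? "WARNING"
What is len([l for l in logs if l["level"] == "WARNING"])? 4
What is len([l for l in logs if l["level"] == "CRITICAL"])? 0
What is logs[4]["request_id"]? "req_74737"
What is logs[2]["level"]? "DEBUG"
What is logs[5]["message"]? "Rate limit approaching threshold"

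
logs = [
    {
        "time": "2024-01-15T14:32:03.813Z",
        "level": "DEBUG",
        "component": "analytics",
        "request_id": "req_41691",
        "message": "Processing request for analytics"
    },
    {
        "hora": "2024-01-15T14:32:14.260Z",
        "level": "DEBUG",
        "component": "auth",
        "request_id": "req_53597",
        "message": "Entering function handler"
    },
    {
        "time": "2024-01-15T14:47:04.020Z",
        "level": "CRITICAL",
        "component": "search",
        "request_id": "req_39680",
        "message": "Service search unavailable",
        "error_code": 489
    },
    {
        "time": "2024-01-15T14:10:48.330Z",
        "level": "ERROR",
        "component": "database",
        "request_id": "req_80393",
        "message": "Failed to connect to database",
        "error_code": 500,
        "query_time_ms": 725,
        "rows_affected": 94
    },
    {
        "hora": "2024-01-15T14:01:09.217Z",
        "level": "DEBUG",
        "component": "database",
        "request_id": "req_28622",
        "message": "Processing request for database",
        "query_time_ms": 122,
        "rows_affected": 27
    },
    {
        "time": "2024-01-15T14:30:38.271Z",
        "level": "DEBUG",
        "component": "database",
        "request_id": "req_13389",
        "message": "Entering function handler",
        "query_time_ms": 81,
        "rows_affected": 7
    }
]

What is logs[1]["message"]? "Entering function handler"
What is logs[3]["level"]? "ERROR"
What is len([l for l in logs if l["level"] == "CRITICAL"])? 1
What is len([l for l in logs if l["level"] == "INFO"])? 0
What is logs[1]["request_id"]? "req_53597"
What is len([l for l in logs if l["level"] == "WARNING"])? 0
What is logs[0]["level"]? "DEBUG"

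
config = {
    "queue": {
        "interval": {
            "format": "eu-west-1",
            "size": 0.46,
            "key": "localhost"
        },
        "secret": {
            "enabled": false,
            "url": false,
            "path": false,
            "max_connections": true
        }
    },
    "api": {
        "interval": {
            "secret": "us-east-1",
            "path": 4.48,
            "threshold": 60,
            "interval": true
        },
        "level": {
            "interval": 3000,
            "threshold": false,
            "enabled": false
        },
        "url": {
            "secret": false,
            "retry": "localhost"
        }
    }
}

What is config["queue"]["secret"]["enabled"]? False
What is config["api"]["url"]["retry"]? "localhost"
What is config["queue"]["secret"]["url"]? False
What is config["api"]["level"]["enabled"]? False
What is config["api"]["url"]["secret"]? False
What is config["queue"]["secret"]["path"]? False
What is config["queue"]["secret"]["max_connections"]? True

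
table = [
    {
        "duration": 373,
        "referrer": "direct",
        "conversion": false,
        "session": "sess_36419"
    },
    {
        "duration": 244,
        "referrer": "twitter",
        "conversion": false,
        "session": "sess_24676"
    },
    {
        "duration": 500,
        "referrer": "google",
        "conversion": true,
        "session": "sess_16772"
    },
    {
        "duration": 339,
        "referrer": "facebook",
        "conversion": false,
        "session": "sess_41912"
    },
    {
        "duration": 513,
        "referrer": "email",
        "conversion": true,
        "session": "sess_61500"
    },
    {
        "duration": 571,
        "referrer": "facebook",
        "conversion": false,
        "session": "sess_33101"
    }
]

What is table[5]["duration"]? 571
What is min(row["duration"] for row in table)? 244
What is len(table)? 6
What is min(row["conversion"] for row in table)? False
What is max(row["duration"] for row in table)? 571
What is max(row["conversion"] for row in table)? True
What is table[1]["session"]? "sess_24676"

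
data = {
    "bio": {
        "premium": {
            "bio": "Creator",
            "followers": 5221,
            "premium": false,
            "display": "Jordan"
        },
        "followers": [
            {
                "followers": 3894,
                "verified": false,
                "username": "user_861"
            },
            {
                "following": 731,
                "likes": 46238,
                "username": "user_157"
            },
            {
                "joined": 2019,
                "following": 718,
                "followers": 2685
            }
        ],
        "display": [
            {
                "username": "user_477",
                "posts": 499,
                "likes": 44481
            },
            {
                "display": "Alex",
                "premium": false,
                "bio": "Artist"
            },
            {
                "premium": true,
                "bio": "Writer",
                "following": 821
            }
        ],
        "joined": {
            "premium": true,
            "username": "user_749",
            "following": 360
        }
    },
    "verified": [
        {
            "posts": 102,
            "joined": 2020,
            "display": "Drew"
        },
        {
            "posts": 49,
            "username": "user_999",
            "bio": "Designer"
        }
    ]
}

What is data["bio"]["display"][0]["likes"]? 44481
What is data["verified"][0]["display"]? "Drew"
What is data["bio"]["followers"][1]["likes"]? 46238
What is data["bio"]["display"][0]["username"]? "user_477"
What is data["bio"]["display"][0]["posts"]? 499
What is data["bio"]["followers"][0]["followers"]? 3894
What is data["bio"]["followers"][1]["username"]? "user_157"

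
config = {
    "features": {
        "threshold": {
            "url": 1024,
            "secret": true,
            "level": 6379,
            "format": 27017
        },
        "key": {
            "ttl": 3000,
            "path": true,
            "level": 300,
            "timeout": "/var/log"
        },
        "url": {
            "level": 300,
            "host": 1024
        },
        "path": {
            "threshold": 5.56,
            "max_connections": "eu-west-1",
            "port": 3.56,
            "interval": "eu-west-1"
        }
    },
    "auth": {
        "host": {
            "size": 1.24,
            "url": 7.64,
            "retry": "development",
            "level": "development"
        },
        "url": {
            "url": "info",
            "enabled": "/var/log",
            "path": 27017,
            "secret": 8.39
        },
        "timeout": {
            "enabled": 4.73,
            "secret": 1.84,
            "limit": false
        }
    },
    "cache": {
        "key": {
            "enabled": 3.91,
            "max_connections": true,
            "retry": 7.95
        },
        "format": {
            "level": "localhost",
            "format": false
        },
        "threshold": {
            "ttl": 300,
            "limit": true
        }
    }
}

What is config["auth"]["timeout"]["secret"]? 1.84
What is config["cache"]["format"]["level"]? "localhost"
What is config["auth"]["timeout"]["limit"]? False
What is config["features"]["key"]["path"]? True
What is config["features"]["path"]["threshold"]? 5.56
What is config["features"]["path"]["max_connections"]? "eu-west-1"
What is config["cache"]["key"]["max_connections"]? True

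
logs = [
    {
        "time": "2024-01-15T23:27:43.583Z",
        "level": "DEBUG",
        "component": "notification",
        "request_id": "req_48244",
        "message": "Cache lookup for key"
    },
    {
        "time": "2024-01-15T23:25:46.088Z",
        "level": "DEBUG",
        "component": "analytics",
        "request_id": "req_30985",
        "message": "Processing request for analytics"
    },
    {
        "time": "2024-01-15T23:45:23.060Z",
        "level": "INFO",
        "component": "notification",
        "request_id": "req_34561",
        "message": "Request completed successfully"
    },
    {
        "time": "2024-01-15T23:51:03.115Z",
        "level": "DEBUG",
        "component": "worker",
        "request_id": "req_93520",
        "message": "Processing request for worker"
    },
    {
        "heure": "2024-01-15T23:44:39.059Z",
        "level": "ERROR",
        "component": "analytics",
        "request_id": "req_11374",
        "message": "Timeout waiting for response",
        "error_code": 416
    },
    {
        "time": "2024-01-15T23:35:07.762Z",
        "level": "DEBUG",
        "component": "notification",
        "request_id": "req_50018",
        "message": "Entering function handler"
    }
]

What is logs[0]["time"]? "2024-01-15T23:27:43.583Z"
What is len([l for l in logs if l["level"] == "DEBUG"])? 4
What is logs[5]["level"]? "DEBUG"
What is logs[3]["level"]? "DEBUG"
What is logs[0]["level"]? "DEBUG"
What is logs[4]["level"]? "ERROR"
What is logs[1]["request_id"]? "req_30985"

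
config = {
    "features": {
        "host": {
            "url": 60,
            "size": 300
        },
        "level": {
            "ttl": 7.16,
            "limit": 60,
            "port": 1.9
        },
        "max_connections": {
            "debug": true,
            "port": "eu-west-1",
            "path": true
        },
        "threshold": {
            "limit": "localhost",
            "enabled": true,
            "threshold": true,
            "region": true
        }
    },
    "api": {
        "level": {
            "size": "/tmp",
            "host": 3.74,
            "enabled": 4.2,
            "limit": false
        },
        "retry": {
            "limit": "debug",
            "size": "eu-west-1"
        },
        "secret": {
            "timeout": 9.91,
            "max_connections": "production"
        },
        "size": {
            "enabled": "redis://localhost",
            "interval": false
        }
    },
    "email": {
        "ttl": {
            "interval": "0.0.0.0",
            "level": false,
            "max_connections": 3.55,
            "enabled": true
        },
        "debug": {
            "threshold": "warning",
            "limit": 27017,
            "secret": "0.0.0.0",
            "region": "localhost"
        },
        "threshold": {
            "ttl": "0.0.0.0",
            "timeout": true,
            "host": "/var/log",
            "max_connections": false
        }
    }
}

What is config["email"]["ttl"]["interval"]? "0.0.0.0"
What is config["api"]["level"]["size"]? "/tmp"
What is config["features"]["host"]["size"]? 300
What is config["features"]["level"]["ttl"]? 7.16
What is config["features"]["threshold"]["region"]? True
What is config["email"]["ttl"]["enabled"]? True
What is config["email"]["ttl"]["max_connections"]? 3.55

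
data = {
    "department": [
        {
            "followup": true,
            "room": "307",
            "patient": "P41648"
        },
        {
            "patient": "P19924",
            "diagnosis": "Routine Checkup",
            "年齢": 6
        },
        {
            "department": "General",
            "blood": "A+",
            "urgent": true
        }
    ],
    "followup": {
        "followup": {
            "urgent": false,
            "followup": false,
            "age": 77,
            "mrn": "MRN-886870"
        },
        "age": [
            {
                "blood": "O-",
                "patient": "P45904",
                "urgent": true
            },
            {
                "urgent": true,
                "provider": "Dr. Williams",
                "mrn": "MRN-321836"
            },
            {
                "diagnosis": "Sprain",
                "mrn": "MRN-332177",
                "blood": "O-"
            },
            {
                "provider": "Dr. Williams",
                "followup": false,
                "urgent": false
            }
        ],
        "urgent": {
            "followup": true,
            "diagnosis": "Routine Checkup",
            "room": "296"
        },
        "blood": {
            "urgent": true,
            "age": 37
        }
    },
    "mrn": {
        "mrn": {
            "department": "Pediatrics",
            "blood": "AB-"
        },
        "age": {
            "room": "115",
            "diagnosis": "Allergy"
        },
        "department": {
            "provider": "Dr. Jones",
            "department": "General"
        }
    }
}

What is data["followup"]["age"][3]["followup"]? False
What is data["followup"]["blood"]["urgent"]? True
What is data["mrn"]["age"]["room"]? "115"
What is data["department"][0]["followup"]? True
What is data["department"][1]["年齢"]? 6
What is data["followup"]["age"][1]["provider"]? "Dr. Williams"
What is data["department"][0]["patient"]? "P41648"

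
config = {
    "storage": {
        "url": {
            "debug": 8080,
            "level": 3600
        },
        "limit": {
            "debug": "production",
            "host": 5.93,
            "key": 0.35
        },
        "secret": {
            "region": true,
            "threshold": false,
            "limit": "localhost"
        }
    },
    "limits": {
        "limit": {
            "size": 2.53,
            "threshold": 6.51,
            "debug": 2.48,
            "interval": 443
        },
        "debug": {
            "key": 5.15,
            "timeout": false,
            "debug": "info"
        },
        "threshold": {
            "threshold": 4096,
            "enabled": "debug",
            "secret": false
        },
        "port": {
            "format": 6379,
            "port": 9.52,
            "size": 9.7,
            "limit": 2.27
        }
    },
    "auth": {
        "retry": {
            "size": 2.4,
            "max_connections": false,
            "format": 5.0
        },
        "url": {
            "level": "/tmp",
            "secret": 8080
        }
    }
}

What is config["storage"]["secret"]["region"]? True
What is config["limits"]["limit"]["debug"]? 2.48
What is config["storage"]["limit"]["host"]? 5.93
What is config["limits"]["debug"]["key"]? 5.15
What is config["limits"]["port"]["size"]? 9.7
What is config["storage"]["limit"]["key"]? 0.35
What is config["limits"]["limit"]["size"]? 2.53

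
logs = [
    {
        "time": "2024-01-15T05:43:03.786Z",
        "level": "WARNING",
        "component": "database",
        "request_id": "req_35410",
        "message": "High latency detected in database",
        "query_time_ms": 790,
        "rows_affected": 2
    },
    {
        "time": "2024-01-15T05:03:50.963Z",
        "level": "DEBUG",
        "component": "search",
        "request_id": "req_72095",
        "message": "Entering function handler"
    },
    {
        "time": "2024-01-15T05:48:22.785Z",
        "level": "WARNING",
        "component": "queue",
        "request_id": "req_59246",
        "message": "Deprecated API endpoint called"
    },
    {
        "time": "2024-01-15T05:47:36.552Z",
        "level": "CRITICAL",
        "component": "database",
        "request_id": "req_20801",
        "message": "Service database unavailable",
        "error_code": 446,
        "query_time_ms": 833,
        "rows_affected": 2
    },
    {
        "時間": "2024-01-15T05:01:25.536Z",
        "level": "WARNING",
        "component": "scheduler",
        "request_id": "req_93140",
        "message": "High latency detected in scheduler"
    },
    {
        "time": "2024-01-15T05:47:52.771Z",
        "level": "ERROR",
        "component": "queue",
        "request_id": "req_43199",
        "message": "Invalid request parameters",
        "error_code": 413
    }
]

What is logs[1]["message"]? "Entering function handler"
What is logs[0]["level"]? "WARNING"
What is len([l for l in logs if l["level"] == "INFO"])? 0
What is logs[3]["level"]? "CRITICAL"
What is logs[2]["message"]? "Deprecated API endpoint called"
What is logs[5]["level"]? "ERROR"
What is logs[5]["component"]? "queue"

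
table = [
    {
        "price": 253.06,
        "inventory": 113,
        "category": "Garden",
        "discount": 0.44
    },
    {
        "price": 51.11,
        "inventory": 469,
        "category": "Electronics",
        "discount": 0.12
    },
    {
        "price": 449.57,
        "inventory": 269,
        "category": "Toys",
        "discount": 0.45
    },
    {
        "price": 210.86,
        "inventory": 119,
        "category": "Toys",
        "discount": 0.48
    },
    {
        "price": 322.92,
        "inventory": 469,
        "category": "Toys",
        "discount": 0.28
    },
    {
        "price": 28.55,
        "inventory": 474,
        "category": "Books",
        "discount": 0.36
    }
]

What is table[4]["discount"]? 0.28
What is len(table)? 6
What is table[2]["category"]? "Toys"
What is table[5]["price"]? 28.55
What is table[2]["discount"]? 0.45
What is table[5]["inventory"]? 474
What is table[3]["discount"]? 0.48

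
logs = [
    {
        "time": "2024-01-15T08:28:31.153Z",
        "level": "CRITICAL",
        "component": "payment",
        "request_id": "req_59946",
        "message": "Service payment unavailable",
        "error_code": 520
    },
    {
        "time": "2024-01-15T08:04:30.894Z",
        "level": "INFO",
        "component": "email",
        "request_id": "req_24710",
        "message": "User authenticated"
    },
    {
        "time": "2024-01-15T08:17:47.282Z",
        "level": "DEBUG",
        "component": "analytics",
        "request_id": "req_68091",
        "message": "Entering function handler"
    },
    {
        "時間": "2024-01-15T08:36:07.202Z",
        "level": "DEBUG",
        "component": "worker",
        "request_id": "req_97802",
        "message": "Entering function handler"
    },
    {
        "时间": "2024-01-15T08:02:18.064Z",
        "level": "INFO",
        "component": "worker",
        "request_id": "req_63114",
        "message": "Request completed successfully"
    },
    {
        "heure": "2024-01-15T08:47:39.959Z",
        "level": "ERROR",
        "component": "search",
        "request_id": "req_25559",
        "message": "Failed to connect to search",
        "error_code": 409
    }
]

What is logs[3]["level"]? "DEBUG"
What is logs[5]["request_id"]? "req_25559"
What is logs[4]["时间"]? "2024-01-15T08:02:18.064Z"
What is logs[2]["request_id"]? "req_68091"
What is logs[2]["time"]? "2024-01-15T08:17:47.282Z"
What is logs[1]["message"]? "User authenticated"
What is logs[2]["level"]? "DEBUG"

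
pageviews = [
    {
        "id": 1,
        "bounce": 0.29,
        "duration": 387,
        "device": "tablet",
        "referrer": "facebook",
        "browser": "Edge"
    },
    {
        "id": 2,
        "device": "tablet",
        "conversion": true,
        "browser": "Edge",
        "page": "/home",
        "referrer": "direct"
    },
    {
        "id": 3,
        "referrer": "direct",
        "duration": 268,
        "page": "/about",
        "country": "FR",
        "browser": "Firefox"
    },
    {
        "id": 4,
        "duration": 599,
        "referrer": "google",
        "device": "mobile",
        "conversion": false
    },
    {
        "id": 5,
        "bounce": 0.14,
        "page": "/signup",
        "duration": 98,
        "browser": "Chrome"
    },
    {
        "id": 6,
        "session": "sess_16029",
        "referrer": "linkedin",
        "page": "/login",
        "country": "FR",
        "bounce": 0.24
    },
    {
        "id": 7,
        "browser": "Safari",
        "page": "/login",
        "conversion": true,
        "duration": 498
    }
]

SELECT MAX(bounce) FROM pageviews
0.29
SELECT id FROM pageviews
[1, 2, 3, 4, 5, 6, 7]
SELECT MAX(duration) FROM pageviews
599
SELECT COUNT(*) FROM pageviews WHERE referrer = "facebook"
1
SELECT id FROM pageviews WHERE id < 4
[1, 2, 3]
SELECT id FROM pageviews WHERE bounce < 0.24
[5]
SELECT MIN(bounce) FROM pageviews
0.14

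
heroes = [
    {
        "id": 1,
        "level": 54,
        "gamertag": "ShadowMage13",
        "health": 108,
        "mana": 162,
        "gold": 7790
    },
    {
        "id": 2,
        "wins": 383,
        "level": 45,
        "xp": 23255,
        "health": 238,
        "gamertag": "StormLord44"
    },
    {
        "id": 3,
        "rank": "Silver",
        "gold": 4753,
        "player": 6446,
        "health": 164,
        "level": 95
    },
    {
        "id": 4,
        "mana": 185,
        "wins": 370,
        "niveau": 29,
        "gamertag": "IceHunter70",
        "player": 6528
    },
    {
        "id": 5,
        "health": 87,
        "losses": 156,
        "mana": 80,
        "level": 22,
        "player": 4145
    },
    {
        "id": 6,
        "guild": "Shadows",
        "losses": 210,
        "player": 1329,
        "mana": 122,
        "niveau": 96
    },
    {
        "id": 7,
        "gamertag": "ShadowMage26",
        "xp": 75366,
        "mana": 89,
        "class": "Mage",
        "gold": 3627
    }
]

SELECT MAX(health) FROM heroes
238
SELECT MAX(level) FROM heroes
95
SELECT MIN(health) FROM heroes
87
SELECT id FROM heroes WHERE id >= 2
[2, 3, 4, 5, 6, 7]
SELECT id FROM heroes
[1, 2, 3, 4, 5, 6, 7]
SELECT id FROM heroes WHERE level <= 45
[2, 5]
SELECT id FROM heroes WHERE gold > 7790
[]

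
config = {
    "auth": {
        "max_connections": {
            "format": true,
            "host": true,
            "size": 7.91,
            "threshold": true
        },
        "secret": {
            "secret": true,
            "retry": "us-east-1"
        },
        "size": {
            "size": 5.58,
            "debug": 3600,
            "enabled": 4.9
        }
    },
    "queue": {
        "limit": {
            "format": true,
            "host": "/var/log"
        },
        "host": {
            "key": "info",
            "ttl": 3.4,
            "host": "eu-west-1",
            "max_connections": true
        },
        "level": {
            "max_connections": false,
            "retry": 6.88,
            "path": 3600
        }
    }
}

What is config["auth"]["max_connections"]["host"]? True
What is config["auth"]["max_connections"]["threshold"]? True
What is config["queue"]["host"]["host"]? "eu-west-1"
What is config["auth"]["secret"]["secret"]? True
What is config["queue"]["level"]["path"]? 3600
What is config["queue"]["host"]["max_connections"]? True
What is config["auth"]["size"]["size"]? 5.58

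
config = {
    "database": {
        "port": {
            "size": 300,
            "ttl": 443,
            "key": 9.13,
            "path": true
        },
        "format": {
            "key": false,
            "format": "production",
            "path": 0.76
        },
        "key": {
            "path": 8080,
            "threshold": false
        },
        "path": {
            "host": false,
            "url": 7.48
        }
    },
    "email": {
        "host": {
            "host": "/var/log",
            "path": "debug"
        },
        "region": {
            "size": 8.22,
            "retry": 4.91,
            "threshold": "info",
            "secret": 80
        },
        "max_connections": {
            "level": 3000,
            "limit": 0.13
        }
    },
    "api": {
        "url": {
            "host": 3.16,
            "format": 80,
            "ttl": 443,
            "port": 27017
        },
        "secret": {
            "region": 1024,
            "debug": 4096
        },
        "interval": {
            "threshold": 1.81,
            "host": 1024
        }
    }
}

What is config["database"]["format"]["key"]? False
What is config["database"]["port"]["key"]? 9.13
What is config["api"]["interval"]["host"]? 1024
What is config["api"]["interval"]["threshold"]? 1.81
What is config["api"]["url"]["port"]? 27017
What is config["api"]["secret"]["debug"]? 4096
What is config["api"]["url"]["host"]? 3.16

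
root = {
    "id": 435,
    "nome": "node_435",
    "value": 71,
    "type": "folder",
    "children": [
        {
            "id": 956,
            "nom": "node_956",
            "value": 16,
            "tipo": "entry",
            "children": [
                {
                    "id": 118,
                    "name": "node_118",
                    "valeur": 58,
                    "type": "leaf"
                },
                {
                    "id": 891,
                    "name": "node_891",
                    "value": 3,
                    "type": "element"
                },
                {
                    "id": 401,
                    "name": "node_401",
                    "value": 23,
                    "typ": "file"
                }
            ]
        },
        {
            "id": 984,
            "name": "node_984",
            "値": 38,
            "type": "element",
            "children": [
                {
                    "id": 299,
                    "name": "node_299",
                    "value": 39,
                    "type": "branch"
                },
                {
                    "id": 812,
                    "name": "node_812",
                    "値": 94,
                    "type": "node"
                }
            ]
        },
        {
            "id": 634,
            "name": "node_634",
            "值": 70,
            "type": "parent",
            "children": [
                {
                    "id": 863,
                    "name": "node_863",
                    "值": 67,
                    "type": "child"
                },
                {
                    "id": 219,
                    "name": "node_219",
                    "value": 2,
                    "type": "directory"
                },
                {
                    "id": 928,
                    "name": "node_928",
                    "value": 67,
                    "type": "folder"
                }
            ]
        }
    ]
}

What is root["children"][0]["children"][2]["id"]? 401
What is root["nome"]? "node_435"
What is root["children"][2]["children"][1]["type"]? "directory"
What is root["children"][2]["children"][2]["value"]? 67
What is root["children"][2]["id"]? 634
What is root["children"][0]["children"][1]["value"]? 3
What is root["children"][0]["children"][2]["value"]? 23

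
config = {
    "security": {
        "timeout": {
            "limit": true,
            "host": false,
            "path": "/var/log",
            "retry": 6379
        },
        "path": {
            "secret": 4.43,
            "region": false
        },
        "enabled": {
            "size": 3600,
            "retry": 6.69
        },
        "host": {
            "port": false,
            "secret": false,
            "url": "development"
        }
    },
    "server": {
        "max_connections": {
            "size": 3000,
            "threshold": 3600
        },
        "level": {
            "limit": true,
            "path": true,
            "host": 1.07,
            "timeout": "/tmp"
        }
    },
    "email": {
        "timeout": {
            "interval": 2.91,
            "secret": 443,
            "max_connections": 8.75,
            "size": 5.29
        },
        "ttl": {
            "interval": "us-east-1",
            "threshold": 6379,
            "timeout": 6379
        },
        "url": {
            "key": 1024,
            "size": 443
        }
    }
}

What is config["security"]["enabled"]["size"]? 3600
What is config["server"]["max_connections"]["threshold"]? 3600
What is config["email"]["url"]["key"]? 1024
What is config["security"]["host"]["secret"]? False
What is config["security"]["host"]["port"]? False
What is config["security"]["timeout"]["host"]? False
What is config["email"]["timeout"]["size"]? 5.29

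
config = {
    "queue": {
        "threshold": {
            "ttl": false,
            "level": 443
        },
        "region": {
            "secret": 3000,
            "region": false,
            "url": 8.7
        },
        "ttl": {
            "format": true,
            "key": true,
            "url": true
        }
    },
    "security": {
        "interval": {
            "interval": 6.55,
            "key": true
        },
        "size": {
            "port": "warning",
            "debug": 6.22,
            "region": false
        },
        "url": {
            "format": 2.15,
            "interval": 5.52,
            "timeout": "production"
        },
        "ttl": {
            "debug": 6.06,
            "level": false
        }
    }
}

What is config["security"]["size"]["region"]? False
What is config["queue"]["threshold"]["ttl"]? False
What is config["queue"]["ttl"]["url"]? True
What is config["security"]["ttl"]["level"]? False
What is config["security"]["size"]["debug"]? 6.22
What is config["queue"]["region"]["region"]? False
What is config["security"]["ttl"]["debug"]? 6.06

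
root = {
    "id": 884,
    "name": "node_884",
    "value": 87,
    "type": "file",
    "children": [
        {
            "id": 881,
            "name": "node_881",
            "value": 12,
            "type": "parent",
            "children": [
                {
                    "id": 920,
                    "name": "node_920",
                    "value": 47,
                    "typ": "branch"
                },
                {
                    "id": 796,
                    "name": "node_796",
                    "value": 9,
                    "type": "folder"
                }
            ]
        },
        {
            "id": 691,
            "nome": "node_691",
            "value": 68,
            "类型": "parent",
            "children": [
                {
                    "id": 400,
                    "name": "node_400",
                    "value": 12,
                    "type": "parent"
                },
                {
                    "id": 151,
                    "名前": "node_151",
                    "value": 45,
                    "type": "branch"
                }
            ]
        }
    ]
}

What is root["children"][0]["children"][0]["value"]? 47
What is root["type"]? "file"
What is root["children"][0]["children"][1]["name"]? "node_796"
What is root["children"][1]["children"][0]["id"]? 400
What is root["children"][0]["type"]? "parent"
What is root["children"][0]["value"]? 12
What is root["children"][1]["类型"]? "parent"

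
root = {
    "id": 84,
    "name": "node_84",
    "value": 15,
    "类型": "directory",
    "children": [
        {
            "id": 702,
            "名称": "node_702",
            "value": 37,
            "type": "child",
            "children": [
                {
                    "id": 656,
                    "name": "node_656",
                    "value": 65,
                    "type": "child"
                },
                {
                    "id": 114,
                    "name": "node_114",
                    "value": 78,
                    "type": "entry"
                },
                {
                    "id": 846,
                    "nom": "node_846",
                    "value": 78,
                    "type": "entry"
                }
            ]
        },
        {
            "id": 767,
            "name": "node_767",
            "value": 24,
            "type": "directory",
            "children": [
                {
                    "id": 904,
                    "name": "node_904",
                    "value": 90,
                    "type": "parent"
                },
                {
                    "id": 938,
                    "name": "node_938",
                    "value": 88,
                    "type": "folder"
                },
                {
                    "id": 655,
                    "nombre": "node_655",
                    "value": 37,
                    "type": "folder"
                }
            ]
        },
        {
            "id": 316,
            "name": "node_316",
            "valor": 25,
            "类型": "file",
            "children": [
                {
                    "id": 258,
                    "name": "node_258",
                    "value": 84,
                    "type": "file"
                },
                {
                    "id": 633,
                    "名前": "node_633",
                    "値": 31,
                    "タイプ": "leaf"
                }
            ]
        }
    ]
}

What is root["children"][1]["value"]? 24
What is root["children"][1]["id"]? 767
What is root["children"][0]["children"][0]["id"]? 656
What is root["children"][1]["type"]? "directory"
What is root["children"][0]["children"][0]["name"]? "node_656"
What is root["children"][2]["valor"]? 25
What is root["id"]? 84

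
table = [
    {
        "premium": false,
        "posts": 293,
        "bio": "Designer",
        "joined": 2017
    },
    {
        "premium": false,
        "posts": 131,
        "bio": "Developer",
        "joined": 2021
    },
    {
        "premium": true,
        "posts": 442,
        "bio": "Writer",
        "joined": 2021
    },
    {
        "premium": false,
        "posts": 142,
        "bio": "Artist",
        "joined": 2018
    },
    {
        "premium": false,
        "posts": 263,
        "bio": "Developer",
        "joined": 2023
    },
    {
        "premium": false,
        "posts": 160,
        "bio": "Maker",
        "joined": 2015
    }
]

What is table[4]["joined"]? 2023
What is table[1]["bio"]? "Developer"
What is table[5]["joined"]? 2015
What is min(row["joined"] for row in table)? 2015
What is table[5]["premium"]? False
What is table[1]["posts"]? 131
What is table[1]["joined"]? 2021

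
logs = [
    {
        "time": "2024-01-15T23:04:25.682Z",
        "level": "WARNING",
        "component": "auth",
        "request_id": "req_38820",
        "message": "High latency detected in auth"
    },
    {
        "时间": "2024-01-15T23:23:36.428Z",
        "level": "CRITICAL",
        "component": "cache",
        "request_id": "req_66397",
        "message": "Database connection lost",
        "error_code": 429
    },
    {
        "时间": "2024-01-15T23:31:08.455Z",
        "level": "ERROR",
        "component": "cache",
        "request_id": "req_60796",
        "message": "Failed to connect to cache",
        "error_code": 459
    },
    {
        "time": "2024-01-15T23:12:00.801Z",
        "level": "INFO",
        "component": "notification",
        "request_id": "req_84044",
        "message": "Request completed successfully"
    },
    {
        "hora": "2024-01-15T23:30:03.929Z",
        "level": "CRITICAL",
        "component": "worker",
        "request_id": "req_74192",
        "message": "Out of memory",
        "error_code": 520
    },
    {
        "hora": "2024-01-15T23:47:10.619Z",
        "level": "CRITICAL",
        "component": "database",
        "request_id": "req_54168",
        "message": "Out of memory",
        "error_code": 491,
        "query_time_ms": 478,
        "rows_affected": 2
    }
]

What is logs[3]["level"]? "INFO"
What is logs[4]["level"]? "CRITICAL"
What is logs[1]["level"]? "CRITICAL"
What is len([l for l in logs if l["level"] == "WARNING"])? 1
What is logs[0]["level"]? "WARNING"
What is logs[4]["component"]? "worker"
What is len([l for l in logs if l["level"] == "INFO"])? 1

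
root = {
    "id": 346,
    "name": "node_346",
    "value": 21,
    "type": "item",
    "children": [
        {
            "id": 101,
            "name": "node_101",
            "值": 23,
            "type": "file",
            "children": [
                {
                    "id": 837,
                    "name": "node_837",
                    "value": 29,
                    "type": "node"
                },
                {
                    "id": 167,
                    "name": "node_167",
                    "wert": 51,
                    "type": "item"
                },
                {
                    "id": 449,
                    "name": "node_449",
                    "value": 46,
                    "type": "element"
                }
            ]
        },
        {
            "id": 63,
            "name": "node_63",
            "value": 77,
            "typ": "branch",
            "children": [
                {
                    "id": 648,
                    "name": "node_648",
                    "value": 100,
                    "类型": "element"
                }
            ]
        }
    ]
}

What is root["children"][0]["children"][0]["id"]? 837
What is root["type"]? "item"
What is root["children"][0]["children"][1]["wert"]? 51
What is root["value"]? 21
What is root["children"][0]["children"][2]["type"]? "element"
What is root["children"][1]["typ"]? "branch"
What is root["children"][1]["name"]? "node_63"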